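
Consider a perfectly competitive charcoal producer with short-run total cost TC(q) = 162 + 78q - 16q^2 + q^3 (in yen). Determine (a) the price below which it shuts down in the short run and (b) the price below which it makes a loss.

Shutdown price = min AVC. AVC = 78 - 16q + q^2, with vertex at q = 8 and minimum ¥14.
ATC = 162/q + 78 - 16q + q^2. Setting dATC/dq = −162/q^2 − 16 + 2q = 0 gives q = 9 (since 2·9^3 − 16·9^2 = 162).
min ATC = 162/9 + 78 − 16·9 + 9^2 = ¥33. That is the break-even price.
Between these two prices the firm operates at a loss; above ¥33 it earns a profit.

Shutdown price = ¥14; break-even price = ¥33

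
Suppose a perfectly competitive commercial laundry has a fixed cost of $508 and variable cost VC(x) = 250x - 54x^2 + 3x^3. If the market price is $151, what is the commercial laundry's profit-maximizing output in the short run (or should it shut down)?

Variable cost is VC = 250x - 54x^2 + 3x^3, so AVC = VC/x = 250 - 54x + 3x^2 and MC = dTC/dx = 250 - 108x + 9x^2.
AVC is minimized where dAVC/dx = -54 + 6x = 0, at x = 9; min AVC = 250 - 54·9 + 3·9^2 = $7.
P = $151 exceeds min AVC = $7, so the firm stays open.
Solving P = MC: 99 - 108x + 9x^2 = 0 ⇒ x = 1 or 11. On the upward-sloping branch, x* = 11.
Check: AVC at x = 11 is $19 ≤ P, so revenue covers variable cost.
Profit = P·x − TC = 151·11 − 717 = $944.

Produce at x = 11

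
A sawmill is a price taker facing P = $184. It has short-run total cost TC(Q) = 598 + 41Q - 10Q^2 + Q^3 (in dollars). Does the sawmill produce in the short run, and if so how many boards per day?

From TC, MC = TC'(Q) = 41 - 20Q + 3Q^2 and AVC = VC/Q = 41 - 10Q + Q^2.
The AVC parabola has its vertex at Q = 10/2 = 5, where AVC = 41 - 10·5 + 5^2 = $16.
Because $184 ≥ $16, revenue can cover variable cost; the firm operates.
P = MC gives -143 - 20Q + 3Q^2 = 0, with roots -13/3 and 11. Take the larger (rising MC): Q* = 11.
Check: AVC at Q = 11 is $52 ≤ P, so revenue covers variable cost.
Profit = P·Q − TC = 184·11 − 1170 = $854.

Produce at Q = 11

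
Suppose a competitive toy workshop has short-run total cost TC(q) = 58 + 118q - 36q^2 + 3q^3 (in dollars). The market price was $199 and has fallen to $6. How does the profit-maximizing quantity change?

Output falls from 9 to 0 (the firm shuts down)

MC = 118 - 72q + 9q^2; the shutdown threshold is min AVC = $10 (at q = 6).
With P = $199 above the shutdown price, P = MC gives q = 9.
At P = $6 < min AVC = $10, price no longer covers variable cost at any output, so the firm shuts down: q = 0.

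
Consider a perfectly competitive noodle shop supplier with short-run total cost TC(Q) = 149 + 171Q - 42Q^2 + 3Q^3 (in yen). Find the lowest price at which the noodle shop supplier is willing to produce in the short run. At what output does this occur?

¥24 per unit, at Q = 7

Short-run supply begins at min AVC. From VC = 171Q - 42Q^2 + 3Q^3, AVC = 171 - 42Q + 3Q^2.
At the minimum of AVC, MC = AVC. MC = 171 - 84Q + 9Q^2; setting MC = AVC gives 6Q^2 - 42Q = 0, so Q = 7. min AVC = 24.
The firm shuts down for any P below ¥24.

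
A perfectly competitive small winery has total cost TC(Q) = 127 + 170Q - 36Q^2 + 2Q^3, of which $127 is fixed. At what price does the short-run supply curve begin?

$8 per unit

The shutdown price is the minimum of AVC. VC = 170Q - 36Q^2 + 2Q^3, so AVC = 170 - 36Q + 2Q^2.
dAVC/dQ = -36 + 4Q = 0 gives Q = 9. min AVC = 170 - 36·9 + 2·9^2 = 8.
The firm shuts down for any P below $8.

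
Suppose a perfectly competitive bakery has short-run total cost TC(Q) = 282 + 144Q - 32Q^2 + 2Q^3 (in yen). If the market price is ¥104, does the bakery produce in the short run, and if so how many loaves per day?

Produce at Q = 10

From TC, MC = TC'(Q) = 144 - 64Q + 6Q^2 and AVC = VC/Q = 144 - 32Q + 2Q^2.
AVC is minimized where dAVC/dQ = -32 + 4Q = 0, at Q = 8; min AVC = 144 - 32·8 + 2·8^2 = ¥16.
Since P = ¥104 ≥ min AVC = ¥16, price covers variable cost and the firm should produce.
Solving P = MC: 40 - 64Q + 6Q^2 = 0 ⇒ Q = 2/3 or 10. On the upward-sloping branch, Q* = 10.
Check: AVC at Q = 10 is ¥24 ≤ P, so revenue covers variable cost.
Profit = P·Q − TC = 104·10 − 522 = ¥518.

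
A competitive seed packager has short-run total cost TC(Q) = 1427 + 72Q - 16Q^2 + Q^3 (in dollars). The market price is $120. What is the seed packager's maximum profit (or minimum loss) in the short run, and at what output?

Profit = -$275 at Q = 12

AVC = 72 - 16Q + Q^2; min AVC = $8 at Q = 8. Since P = $120 ≥ min AVC, the firm produces.
MC = 72 - 32Q + 3Q^2. Setting P = MC and taking the root on the rising branch gives Q* = 12.
TR = 120·12 = 1440. TC = 1427 + 288 = 1715. Profit = 1440 − 1715 = -$275.
Shutting down would mean losing the fixed cost of $1427, so operating at a loss of $275 is better by $1152.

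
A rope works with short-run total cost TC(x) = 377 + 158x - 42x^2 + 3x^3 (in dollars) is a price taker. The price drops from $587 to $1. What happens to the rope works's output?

MC = 158 - 84x + 9x^2; the shutdown threshold is min AVC = $11 (at x = 7).
With P = $587 above the shutdown price, P = MC gives x = 13.
At P = $1 < min AVC = $11, price no longer covers variable cost at any output, so the firm shuts down: x = 0.

Output falls from 13 to 0 (the firm shuts down)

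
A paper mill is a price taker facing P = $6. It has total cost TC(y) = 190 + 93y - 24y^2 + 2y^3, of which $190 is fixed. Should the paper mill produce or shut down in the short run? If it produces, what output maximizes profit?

Shut down

Strip out fixed cost: VC = 93y - 24y^2 + 2y^3. Then AVC = 93 - 24y + 2y^2 and MC = 93 - 48y + 6y^2.
AVC is minimized where dAVC/dy = -24 + 4y = 0, at y = 6; min AVC = 93 - 24·6 + 2·6^2 = $21.
Since P = $6 < min AVC = $21, price fails to cover variable cost at any output.
The firm minimizes its loss by shutting down and losing only its fixed cost of $190.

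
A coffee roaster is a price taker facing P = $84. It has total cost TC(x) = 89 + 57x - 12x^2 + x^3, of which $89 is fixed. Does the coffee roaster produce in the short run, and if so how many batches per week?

Strip out fixed cost: VC = 57x - 12x^2 + x^3. Then AVC = 57 - 12x + x^2 and MC = 57 - 24x + 3x^2.
The AVC parabola has its vertex at x = 12/2 = 6, where AVC = 57 - 12·6 + 6^2 = $21.
Since P = $84 ≥ min AVC = $21, price covers variable cost and the firm should produce.
Set P = MC: 84 = 57 - 24x + 3x^2 → -27 - 24x + 3x^2 = 0. The roots are x = -1 and x = 9; the profit-maximizing output is on the rising part of MC, so x* = 9.
Check: AVC at x = 9 is $30 ≤ P, so revenue covers variable cost.
Profit = P·x − TC = 84·9 − 359 = $397.

Produce at x = 9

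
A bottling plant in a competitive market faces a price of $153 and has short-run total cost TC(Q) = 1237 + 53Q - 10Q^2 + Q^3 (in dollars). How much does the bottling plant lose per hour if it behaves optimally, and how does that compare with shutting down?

Profit = -$237 at Q = 10

AVC = 53 - 10Q + Q^2 has its minimum $28 at Q = 5; price $153 clears that bar, so the firm operates.
With MC = 53 - 20Q + 3Q^2, P = MC on the upward-sloping part at Q* = 10.
TR = 153·10 = 1530. TC = 1237 + 530 = 1767. Profit = 1530 − 1767 = -$237.
By producing, the firm covers all variable cost plus $1000 of fixed cost; shutting down would lose the full $1237.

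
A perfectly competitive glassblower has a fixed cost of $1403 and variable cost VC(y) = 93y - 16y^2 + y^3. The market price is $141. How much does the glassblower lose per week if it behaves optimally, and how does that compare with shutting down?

Profit = -$251 at y = 12

AVC = 93 - 16y + y^2 has its minimum $29 at y = 8; price $141 clears that bar, so the firm operates.
MC = 93 - 32y + 3y^2. Setting P = MC and taking the root on the rising branch gives y* = 12.
TR = 141·12 = 1692. TC = 1403 + 540 = 1943. Profit = 1692 − 1943 = -$251.
Shutting down would mean losing the fixed cost of $1403, so operating at a loss of $251 is better by $1152.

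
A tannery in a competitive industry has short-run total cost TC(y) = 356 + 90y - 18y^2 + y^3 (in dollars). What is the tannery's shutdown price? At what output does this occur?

Short-run supply begins at min AVC. From VC = 90y - 18y^2 + y^3, AVC = 90 - 18y + y^2.
dAVC/dy = -18 + 2y = 0 gives y = 9. min AVC = 90 - 18·9 + 9^2 = 9.
So the shutdown price is $9.

$9 per unit, at y = 9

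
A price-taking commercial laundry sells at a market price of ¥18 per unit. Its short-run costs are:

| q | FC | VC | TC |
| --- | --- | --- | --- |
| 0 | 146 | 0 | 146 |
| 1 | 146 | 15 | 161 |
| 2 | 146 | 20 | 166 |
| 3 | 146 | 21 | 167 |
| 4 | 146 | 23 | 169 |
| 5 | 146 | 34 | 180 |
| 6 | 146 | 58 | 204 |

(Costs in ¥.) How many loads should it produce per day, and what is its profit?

Compute π = P·q − TC at each output: q=0: -146; q=1: -143; q=2: -130; q=3: -113; q=4: -97; q=5: -90; q=6: -96.
Profit is maximized at q = 5. AVC there is 34/5 = ¥6.80 ≤ P, so producing beats shutting down (which would give -¥146).

q = 5; profit = -¥90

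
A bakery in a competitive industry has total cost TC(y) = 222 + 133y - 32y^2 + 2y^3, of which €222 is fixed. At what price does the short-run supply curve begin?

€5 per unit

The shutdown price is the minimum of AVC. VC = 133y - 32y^2 + 2y^3, so AVC = 133 - 32y + 2y^2.
At the minimum of AVC, MC = AVC. MC = 133 - 64y + 6y^2; setting MC = AVC gives 4y^2 - 32y = 0, so y = 8. min AVC = 5.
So the shutdown price is €5.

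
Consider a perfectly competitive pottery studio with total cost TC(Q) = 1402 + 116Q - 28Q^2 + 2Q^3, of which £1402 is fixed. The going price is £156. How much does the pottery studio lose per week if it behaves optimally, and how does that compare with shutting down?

AVC = 116 - 28Q + 2Q^2; min AVC = £18 at Q = 7. Since P = £156 ≥ min AVC, the firm produces.
MC = 116 - 56Q + 6Q^2. Setting P = MC and taking the root on the rising branch gives Q* = 10.
TR = 156·10 = 1560. TC = 1402 + 360 = 1762. Profit = 1560 − 1762 = -£202.
By producing, the firm covers all variable cost plus £1200 of fixed cost; shutting down would lose the full £1402.

Profit = -£202 at Q = 10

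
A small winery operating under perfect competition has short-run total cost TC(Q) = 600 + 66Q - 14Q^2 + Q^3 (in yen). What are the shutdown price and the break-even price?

Shutdown price = ¥17; break-even price = ¥86

Shutdown price = min AVC. AVC = 66 - 14Q + Q^2, with vertex at Q = 7 and minimum ¥17.
ATC = 600/Q + 66 - 14Q + Q^2. Setting dATC/dQ = −600/Q^2 − 14 + 2Q = 0 gives Q = 10 (since 2·10^3 − 14·10^2 = 600).
min ATC = 600/10 + 66 − 14·10 + 10^2 = ¥86. That is the break-even price.
For ¥17 ≤ P < ¥86 the firm produces at a loss; below ¥17 it shuts down.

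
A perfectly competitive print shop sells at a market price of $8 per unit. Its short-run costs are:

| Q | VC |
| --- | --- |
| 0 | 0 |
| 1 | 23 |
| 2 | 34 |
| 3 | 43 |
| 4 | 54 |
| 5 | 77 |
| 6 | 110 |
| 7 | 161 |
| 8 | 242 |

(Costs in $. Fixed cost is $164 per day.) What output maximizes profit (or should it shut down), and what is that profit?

Q = 0 (shut down); profit = -$164

Profit at each row (π = 8Q − TC): Q=0: -164; Q=1: -179; Q=2: -182; Q=3: -183; Q=4: -186; Q=5: -201; Q=6: -226; Q=7: -269; Q=8: -342.
Profit is highest at Q = 0. Equivalently, the lowest AVC in the table is 54/4 ≈ $13.50 at Q = 4, and P = $8 falls below it — price never covers variable cost, so the firm shuts down and loses only its fixed cost.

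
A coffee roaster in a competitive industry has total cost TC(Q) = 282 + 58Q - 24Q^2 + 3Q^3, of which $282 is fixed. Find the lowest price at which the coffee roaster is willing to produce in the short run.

$10 per unit

Short-run supply begins at min AVC. From VC = 58Q - 24Q^2 + 3Q^3, AVC = 58 - 24Q + 3Q^2.
dAVC/dQ = -24 + 6Q = 0 gives Q = 4. min AVC = 58 - 24·4 + 3·4^2 = 10.
The firm shuts down for any P below $10.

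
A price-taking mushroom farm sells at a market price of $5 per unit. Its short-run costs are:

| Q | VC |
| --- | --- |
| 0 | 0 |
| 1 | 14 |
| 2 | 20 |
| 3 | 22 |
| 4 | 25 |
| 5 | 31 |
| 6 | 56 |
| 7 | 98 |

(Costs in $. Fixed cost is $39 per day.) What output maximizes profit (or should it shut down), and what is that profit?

Q = 0 (shut down); profit = -$39

Compute π = P·Q − TC at each output: Q=0: -39; Q=1: -48; Q=2: -49; Q=3: -46; Q=4: -44; Q=5: -45; Q=6: -65; Q=7: -102.
Profit is highest at Q = 0. Equivalently, the lowest AVC in the table is 31/5 ≈ $6.20 at Q = 5, and P = $5 falls below it — price never covers variable cost, so the firm shuts down and loses only its fixed cost.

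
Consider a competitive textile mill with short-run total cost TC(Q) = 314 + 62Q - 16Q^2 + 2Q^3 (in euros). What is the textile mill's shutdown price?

The shutdown price is the minimum of AVC. VC = 62Q - 16Q^2 + 2Q^3, so AVC = 62 - 16Q + 2Q^2.
At the minimum of AVC, MC = AVC. MC = 62 - 32Q + 6Q^2; setting MC = AVC gives 4Q^2 - 16Q = 0, so Q = 4. min AVC = 30.
The firm shuts down for any P below €30.

€30 per unit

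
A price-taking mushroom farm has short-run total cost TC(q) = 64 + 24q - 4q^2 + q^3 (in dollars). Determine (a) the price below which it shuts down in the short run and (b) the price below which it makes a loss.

AVC = 24 - 4q + q^2; minimized at q = 2, giving min AVC = $20. That is the shutdown price.
ATC = 64/q + 24 - 4q + q^2. Setting dATC/dq = −64/q^2 − 4 + 2q = 0 gives q = 4 (since 2·4^3 − 4·4^2 = 64).
min ATC = 64/4 + 24 − 4·4 + 4^2 = $40. That is the break-even price.
Between these two prices the firm operates at a loss; above $40 it earns a profit.

Shutdown price = $20; break-even price = $40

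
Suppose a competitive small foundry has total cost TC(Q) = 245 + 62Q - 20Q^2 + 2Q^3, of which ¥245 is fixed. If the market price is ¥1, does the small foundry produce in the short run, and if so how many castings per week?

Strip out fixed cost: VC = 62Q - 20Q^2 + 2Q^3. Then AVC = 62 - 20Q + 2Q^2 and MC = 62 - 40Q + 6Q^2.
The AVC parabola has its vertex at Q = 20/4 = 5, where AVC = 62 - 20·5 + 2·5^2 = ¥12.
Since P = ¥1 < min AVC = ¥12, price fails to cover variable cost at any output.
Shutting down limits the loss to fixed cost, ¥245.

Shut down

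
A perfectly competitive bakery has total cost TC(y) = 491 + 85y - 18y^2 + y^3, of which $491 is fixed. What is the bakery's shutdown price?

The firm shuts down when price falls below the minimum of average variable cost. AVC = VC/y = 85 - 18y + y^2.
dAVC/dy = -18 + 2y = 0 gives y = 9. min AVC = 85 - 18·9 + 9^2 = 4.
The firm shuts down for any P below $4.

$4 per unit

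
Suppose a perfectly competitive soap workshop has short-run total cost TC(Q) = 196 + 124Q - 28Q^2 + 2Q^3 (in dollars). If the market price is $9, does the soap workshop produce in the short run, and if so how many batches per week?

Shut down

From TC, MC = TC'(Q) = 124 - 56Q + 6Q^2 and AVC = VC/Q = 124 - 28Q + 2Q^2.
AVC is minimized where dAVC/dQ = -28 + 4Q = 0, at Q = 7; min AVC = 124 - 28·7 + 2·7^2 = $26.
P = $9 lies below min AVC = $26; no output level covers variable cost.
Shutting down limits the loss to fixed cost, $196.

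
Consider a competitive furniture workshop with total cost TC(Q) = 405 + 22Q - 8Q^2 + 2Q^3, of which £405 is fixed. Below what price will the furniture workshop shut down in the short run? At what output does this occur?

£14 per unit, at Q = 2

The firm shuts down when price falls below the minimum of average variable cost. AVC = VC/Q = 22 - 8Q + 2Q^2.
At the minimum of AVC, MC = AVC. MC = 22 - 16Q + 6Q^2; setting MC = AVC gives 4Q^2 - 8Q = 0, so Q = 2. min AVC = 14.
The firm shuts down for any P below £14.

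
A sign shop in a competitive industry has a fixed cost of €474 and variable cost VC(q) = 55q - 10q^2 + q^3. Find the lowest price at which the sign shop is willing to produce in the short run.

€30 per unit

Short-run supply begins at min AVC. From VC = 55q - 10q^2 + q^3, AVC = 55 - 10q + q^2.
At the minimum of AVC, MC = AVC. MC = 55 - 20q + 3q^2; setting MC = AVC gives 2q^2 - 10q = 0, so q = 5. min AVC = 30.
So the shutdown price is €30.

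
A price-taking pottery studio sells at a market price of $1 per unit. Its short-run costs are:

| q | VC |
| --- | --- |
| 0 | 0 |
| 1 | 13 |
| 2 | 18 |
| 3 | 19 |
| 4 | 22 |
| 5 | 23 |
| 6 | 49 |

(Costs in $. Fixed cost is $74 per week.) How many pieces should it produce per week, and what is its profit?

Tabulate TR − TC: q=0: -74; q=1: -86; q=2: -90; q=3: -90; q=4: -92; q=5: -92; q=6: -117.
Profit is highest at q = 0. Equivalently, the lowest AVC in the table is 23/5 ≈ $4.60 at q = 5, and P = $1 falls below it — price never covers variable cost, so the firm shuts down and loses only its fixed cost.

q = 0 (shut down); profit = -$74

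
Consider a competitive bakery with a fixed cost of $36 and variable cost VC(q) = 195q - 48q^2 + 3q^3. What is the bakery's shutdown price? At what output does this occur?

$3 per unit, at q = 8

The shutdown price is the minimum of AVC. VC = 195q - 48q^2 + 3q^3, so AVC = 195 - 48q + 3q^2.
At the minimum of AVC, MC = AVC. MC = 195 - 96q + 9q^2; setting MC = AVC gives 6q^2 - 48q = 0, so q = 8. min AVC = 3.
So the shutdown price is $3.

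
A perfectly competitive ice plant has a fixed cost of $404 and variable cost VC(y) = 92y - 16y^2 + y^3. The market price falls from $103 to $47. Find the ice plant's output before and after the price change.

AVC = 92 - 16y + y^2, minimized at y = 8 where min AVC = $28. MC = 92 - 32y + 3y^2.
At P = $103 ≥ min AVC, set P = MC on the rising branch: y = 11.
At P = $47 ≥ min AVC, set P = MC: y = 9. The firm stays open but cuts output.

Output falls from 11 to 9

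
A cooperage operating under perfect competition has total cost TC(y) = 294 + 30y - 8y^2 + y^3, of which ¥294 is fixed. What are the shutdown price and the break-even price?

Shutdown price = ¥14; break-even price = ¥65

AVC = 30 - 8y + y^2; minimized at y = 4, giving min AVC = ¥14. That is the shutdown price.
ATC = 294/y + 30 - 8y + y^2. Setting dATC/dy = −294/y^2 − 8 + 2y = 0 gives y = 7 (since 2·7^3 − 8·7^2 = 294).
min ATC = 294/7 + 30 − 8·7 + 7^2 = ¥65. That is the break-even price.
For ¥14 ≤ P < ¥65 the firm produces at a loss; below ¥14 it shuts down.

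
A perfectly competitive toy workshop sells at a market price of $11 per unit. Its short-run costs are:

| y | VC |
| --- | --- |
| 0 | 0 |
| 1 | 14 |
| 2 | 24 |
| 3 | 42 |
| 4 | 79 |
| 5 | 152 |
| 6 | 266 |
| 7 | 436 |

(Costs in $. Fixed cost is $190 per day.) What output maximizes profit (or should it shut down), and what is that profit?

Compute π = P·y − TC at each output: y=0: -190; y=1: -193; y=2: -192; y=3: -199; y=4: -225; y=5: -287; y=6: -390; y=7: -549.
Profit is highest at y = 0. Equivalently, the lowest AVC in the table is 24/2 ≈ $12 at y = 2, and P = $11 falls below it — price never covers variable cost, so the firm shuts down and loses only its fixed cost.

y = 0 (shut down); profit = -$190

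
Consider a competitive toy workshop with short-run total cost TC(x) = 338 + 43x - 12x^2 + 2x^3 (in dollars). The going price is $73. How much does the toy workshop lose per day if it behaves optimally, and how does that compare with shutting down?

Profit = -$138 at x = 5

AVC = 43 - 12x + 2x^2 has its minimum $25 at x = 3; price $73 clears that bar, so the firm operates.
With MC = 43 - 24x + 6x^2, P = MC on the upward-sloping part at x* = 5.
TR = 73·5 = 365. TC = 338 + 165 = 503. Profit = 365 − 503 = -$138.
Shutting down would mean losing the fixed cost of $338, so operating at a loss of $138 is better by $200.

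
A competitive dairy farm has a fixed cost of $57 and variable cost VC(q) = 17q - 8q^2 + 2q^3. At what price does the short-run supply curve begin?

The shutdown price is the minimum of AVC. VC = 17q - 8q^2 + 2q^3, so AVC = 17 - 8q + 2q^2.
dAVC/dq = -8 + 4q = 0 gives q = 2. min AVC = 17 - 8·2 + 2·2^2 = 9.
The firm shuts down for any P below $9.

$9 per unit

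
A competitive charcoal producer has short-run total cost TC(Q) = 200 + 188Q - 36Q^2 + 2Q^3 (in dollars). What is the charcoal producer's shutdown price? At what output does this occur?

$26 per unit, at Q = 9

The shutdown price is the minimum of AVC. VC = 188Q - 36Q^2 + 2Q^3, so AVC = 188 - 36Q + 2Q^2.
dAVC/dQ = -36 + 4Q = 0 gives Q = 9. min AVC = 188 - 36·9 + 2·9^2 = 26.
So the shutdown price is $26.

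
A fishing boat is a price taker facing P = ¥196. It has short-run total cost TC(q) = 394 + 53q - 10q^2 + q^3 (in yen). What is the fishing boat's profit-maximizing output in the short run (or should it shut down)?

Produce at q = 11

Variable cost is VC = 53q - 10q^2 + q^3, so AVC = VC/q = 53 - 10q + q^2 and MC = dTC/dq = 53 - 20q + 3q^2.
AVC is minimized where dAVC/dq = -10 + 2q = 0, at q = 5; min AVC = 53 - 10·5 + 5^2 = ¥28.
Because ¥196 ≥ ¥28, revenue can cover variable cost; the firm operates.
P = MC gives -143 - 20q + 3q^2 = 0, with roots -13/3 and 11. Take the larger (rising MC): q* = 11.
Check: AVC at q = 11 is ¥64 ≤ P, so revenue covers variable cost.
Profit = P·q − TC = 196·11 − 1098 = ¥1058.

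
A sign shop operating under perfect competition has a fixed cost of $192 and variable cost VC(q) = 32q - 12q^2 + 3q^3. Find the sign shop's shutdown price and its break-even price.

Shutdown price = min AVC. AVC = 32 - 12q + 3q^2, with vertex at q = 2 and minimum $20.
ATC = 192/q + 32 - 12q + 3q^2. Setting dATC/dq = −192/q^2 − 12 + 6q = 0 gives q = 4 (since 6·4^3 − 12·4^2 = 192).
min ATC = 192/4 + 32 − 12·4 + 3·4^2 = $80. That is the break-even price.
For $20 ≤ P < $80 the firm produces at a loss; below $20 it shuts down.

Shutdown price = $20; break-even price = $80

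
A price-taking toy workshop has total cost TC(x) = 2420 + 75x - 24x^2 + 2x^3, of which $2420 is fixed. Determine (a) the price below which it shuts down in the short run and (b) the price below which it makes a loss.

Shutdown price = min AVC. AVC = 75 - 24x + 2x^2, with vertex at x = 6 and minimum $3.
ATC = 2420/x + 75 - 24x + 2x^2. Setting dATC/dx = −2420/x^2 − 24 + 4x = 0 gives x = 11 (since 4·11^3 − 24·11^2 = 2420).
min ATC = 2420/11 + 75 − 24·11 + 2·11^2 = $273. That is the break-even price.
For $3 ≤ P < $273 the firm produces at a loss; below $3 it shuts down.

Shutdown price = $3; break-even price = $273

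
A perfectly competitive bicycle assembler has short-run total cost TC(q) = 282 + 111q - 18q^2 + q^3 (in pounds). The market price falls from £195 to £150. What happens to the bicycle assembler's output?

MC = 111 - 36q + 3q^2; the shutdown threshold is min AVC = £30 (at q = 9).
With P = £195 above the shutdown price, P = MC gives q = 14.
At P = £150 ≥ min AVC, set P = MC: q = 13. The firm stays open but cuts output.

Output falls from 14 to 13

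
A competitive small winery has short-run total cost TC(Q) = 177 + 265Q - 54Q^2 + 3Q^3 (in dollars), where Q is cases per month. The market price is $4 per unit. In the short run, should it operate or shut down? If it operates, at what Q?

Variable cost is VC = 265Q - 54Q^2 + 3Q^3, so AVC = VC/Q = 265 - 54Q + 3Q^2 and MC = dTC/dQ = 265 - 108Q + 9Q^2.
The AVC parabola has its vertex at Q = 54/6 = 9, where AVC = 265 - 54·9 + 3·9^2 = $22.
P = $4 lies below min AVC = $22; no output level covers variable cost.
Shutting down limits the loss to fixed cost, $177.

Shut down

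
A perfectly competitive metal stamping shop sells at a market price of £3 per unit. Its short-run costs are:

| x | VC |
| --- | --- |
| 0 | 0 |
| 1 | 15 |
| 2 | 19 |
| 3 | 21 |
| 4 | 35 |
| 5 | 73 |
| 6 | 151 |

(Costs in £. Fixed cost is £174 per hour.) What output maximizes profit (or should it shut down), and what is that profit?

Compute π = P·x − TC at each output: x=0: -174; x=1: -186; x=2: -187; x=3: -186; x=4: -197; x=5: -232; x=6: -307.
Profit is highest at x = 0. Equivalently, the lowest AVC in the table is 21/3 ≈ £7 at x = 3, and P = £3 falls below it — price never covers variable cost, so the firm shuts down and loses only its fixed cost.

x = 0 (shut down); profit = -£174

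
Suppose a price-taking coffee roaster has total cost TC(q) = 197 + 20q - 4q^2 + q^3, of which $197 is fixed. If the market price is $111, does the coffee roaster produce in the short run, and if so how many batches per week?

From TC, MC = TC'(q) = 20 - 8q + 3q^2 and AVC = VC/q = 20 - 4q + q^2.
AVC is minimized where dAVC/dq = -4 + 2q = 0, at q = 2; min AVC = 20 - 4·2 + 2^2 = $16.
P = $111 exceeds min AVC = $16, so the firm stays open.
Solving P = MC: -91 - 8q + 3q^2 = 0 ⇒ q = -13/3 or 7. On the upward-sloping branch, q* = 7.
Check: AVC at q = 7 is $41 ≤ P, so revenue covers variable cost.
Profit = P·q − TC = 111·7 − 484 = $293.

Produce at q = 7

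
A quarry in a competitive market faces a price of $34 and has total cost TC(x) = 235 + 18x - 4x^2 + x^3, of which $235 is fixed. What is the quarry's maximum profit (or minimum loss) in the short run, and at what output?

Profit = -$171 at x = 4

AVC = 18 - 4x + x^2; min AVC = $14 at x = 2. Since P = $34 ≥ min AVC, the firm produces.
MC = 18 - 8x + 3x^2. Setting P = MC and taking the root on the rising branch gives x* = 4.
TR = 34·4 = 136. TC = 235 + 72 = 307. Profit = 136 − 307 = -$171.
That loss of $171 beats the $235 the firm would lose by shutting down; producing recovers $64 of fixed cost.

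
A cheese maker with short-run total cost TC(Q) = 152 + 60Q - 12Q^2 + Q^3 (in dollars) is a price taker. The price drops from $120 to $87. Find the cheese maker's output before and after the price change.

AVC = 60 - 12Q + Q^2, minimized at Q = 6 where min AVC = $24. MC = 60 - 24Q + 3Q^2.
At P = $120 ≥ min AVC, set P = MC on the rising branch: Q = 10.
At P = $87 ≥ min AVC, set P = MC: Q = 9. The firm stays open but cuts output.

Output falls from 10 to 9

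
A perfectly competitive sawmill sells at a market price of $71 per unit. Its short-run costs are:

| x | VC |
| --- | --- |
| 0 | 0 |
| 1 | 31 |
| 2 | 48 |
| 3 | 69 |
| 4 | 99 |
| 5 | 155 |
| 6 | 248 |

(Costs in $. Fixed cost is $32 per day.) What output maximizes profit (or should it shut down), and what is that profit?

Profit at each row (π = 71x − TC): x=0: -32; x=1: 8; x=2: 62; x=3: 112; x=4: 153; x=5: 168; x=6: 146.
Profit is maximized at x = 5. AVC there is 155/5 = $31 ≤ P, so producing beats shutting down (which would give -$32).

x = 5; profit = $168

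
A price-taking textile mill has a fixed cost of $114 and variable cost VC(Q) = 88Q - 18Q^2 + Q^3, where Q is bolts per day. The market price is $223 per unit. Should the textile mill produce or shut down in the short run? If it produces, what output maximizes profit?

Produce at Q = 15

Strip out fixed cost: VC = 88Q - 18Q^2 + Q^3. Then AVC = 88 - 18Q + Q^2 and MC = 88 - 36Q + 3Q^2.
AVC hits its minimum where MC = AVC, at Q = 9, giving min AVC = 88 - 18·9 + 9^2 = $7.
P = $223 exceeds min AVC = $7, so the firm stays open.
Set P = MC: 223 = 88 - 36Q + 3Q^2 → -135 - 36Q + 3Q^2 = 0. The roots are Q = -3 and Q = 15; the profit-maximizing output is on the rising part of MC, so Q* = 15.
Check: AVC at Q = 15 is $43 ≤ P, so revenue covers variable cost.
Profit = P·Q − TC = 223·15 − 759 = $2586.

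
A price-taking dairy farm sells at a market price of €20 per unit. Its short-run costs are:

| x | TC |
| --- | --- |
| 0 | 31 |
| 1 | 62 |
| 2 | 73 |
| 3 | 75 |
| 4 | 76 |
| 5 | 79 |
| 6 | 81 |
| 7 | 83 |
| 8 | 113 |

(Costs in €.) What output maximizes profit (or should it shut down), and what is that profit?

x = 7; profit = €57

Tabulate TR − TC: x=0: -31; x=1: -42; x=2: -33; x=3: -15; x=4: 4; x=5: 21; x=6: 39; x=7: 57; x=8: 47.
Profit is maximized at x = 7. AVC there is 52/7 = €7.43 ≤ P, so producing beats shutting down (which would give -€31).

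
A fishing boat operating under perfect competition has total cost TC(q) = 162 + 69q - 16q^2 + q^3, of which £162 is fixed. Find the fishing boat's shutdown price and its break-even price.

AVC = 69 - 16q + q^2; minimized at q = 8, giving min AVC = £5. That is the shutdown price.
ATC = 162/q + 69 - 16q + q^2. Setting dATC/dq = −162/q^2 − 16 + 2q = 0 gives q = 9 (since 2·9^3 − 16·9^2 = 162).
min ATC = 162/9 + 69 − 16·9 + 9^2 = £24. That is the break-even price.
For £5 ≤ P < £24 the firm produces at a loss; below £5 it shuts down.

Shutdown price = £5; break-even price = £24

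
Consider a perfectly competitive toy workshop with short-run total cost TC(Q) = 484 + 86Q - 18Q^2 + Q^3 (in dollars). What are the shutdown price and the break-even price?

Shutdown price = $5; break-even price = $53

AVC = 86 - 18Q + Q^2; minimized at Q = 9, giving min AVC = $5. That is the shutdown price.
ATC = 484/Q + 86 - 18Q + Q^2. Setting dATC/dQ = −484/Q^2 − 18 + 2Q = 0 gives Q = 11 (since 2·11^3 − 18·11^2 = 484).
min ATC = 484/11 + 86 − 18·11 + 11^2 = $53. That is the break-even price.
Between these two prices the firm operates at a loss; above $53 it earns a profit.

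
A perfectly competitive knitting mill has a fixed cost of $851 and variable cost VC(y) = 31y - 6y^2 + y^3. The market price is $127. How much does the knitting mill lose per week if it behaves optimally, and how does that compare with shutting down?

AVC = 31 - 6y + y^2; min AVC = $22 at y = 3. Since P = $127 ≥ min AVC, the firm produces.
With MC = 31 - 12y + 3y^2, P = MC on the upward-sloping part at y* = 8.
TR = 127·8 = 1016. TC = 851 + 376 = 1227. Profit = 1016 − 1227 = -$211.
By producing, the firm covers all variable cost plus $640 of fixed cost; shutting down would lose the full $851.

Profit = -$211 at y = 8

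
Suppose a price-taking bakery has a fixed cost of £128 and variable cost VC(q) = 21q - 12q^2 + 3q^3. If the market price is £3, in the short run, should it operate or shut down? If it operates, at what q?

Shut down

Strip out fixed cost: VC = 21q - 12q^2 + 3q^3. Then AVC = 21 - 12q + 3q^2 and MC = 21 - 24q + 9q^2.
AVC hits its minimum where MC = AVC, at q = 2, giving min AVC = 21 - 12·2 + 3·2^2 = £9.
Since P = £3 < min AVC = £9, price fails to cover variable cost at any output.
The firm minimizes its loss by shutting down and losing only its fixed cost of £128.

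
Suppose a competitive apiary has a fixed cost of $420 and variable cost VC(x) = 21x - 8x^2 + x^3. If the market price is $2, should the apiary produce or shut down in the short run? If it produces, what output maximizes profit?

Shut down

Variable cost is VC = 21x - 8x^2 + x^3, so AVC = VC/x = 21 - 8x + x^2 and MC = dTC/dx = 21 - 16x + 3x^2.
The AVC parabola has its vertex at x = 8/2 = 4, where AVC = 21 - 8·4 + 4^2 = $5.
Since P = $2 < min AVC = $5, price fails to cover variable cost at any output.
Best response: produce nothing and absorb the $420 fixed cost.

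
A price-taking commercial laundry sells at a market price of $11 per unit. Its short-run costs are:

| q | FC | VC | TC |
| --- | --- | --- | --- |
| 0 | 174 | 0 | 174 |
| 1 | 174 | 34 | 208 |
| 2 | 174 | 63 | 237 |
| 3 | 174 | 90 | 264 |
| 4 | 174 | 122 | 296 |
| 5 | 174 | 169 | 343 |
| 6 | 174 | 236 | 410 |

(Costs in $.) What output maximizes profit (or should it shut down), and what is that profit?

q = 0 (shut down); profit = -$174

Tabulate TR − TC: q=0: -174; q=1: -197; q=2: -215; q=3: -231; q=4: -252; q=5: -288; q=6: -344.
Profit is highest at q = 0. Equivalently, the lowest AVC in the table is 90/3 ≈ $30 at q = 3, and P = $11 falls below it — price never covers variable cost, so the firm shuts down and loses only its fixed cost.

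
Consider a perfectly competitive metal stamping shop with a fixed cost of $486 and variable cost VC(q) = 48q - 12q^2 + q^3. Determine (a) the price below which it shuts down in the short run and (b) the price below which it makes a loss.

Shutdown price = $12; break-even price = $75

Shutdown price = min AVC. AVC = 48 - 12q + q^2, with vertex at q = 6 and minimum $12.
ATC = 486/q + 48 - 12q + q^2. Setting dATC/dq = −486/q^2 − 12 + 2q = 0 gives q = 9 (since 2·9^3 − 12·9^2 = 486).
min ATC = 486/9 + 48 − 12·9 + 9^2 = $75. That is the break-even price.
For $12 ≤ P < $75 the firm produces at a loss; below $12 it shuts down.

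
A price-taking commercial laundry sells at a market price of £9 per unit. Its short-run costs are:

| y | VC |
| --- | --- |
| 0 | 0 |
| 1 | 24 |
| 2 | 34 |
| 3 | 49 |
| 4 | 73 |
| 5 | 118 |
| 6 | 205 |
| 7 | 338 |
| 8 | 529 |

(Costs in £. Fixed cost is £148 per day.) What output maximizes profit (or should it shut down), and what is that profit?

y = 0 (shut down); profit = -£148

Profit at each row (π = 9y − TC): y=0: -148; y=1: -163; y=2: -164; y=3: -170; y=4: -185; y=5: -221; y=6: -299; y=7: -423; y=8: -605.
Profit is highest at y = 0. Equivalently, the lowest AVC in the table is 49/3 ≈ £16.33 at y = 3, and P = £9 falls below it — price never covers variable cost, so the firm shuts down and loses only its fixed cost.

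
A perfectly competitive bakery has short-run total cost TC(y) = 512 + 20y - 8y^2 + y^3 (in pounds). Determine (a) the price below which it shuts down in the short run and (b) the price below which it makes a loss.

AVC = 20 - 8y + y^2; minimized at y = 4, giving min AVC = £4. That is the shutdown price.
ATC = 512/y + 20 - 8y + y^2. Setting dATC/dy = −512/y^2 − 8 + 2y = 0 gives y = 8 (since 2·8^3 − 8·8^2 = 512).
min ATC = 512/8 + 20 − 8·8 + 8^2 = £84. That is the break-even price.
For £4 ≤ P < £84 the firm produces at a loss; below £4 it shuts down.

Shutdown price = £4; break-even price = £84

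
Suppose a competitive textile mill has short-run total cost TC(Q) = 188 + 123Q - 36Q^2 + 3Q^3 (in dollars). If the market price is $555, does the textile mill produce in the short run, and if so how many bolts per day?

Produce at Q = 12

From TC, MC = TC'(Q) = 123 - 72Q + 9Q^2 and AVC = VC/Q = 123 - 36Q + 3Q^2.
AVC hits its minimum where MC = AVC, at Q = 6, giving min AVC = 123 - 36·6 + 3·6^2 = $15.
Because $555 ≥ $15, revenue can cover variable cost; the firm operates.
Set P = MC: 555 = 123 - 72Q + 9Q^2 → -432 - 72Q + 9Q^2 = 0. The roots are Q = -4 and Q = 12; the profit-maximizing output is on the rising part of MC, so Q* = 12.
Check: AVC at Q = 12 is $123 ≤ P, so revenue covers variable cost.
Profit = P·Q − TC = 555·12 − 1664 = $4996.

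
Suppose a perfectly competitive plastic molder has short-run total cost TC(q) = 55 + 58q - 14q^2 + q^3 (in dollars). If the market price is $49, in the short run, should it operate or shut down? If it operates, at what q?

Produce at q = 9

Variable cost is VC = 58q - 14q^2 + q^3, so AVC = VC/q = 58 - 14q + q^2 and MC = dTC/dq = 58 - 28q + 3q^2.
AVC is minimized where dAVC/dq = -14 + 2q = 0, at q = 7; min AVC = 58 - 14·7 + 7^2 = $9.
Because $49 ≥ $9, revenue can cover variable cost; the firm operates.
Solving P = MC: 9 - 28q + 3q^2 = 0 ⇒ q = 1/3 or 9. On the upward-sloping branch, q* = 9.
Check: AVC at q = 9 is $13 ≤ P, so revenue covers variable cost.
Profit = P·q − TC = 49·9 − 172 = $269.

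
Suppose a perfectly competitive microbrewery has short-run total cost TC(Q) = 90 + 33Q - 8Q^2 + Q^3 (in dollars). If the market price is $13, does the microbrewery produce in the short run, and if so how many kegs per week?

Shut down

Strip out fixed cost: VC = 33Q - 8Q^2 + Q^3. Then AVC = 33 - 8Q + Q^2 and MC = 33 - 16Q + 3Q^2.
AVC hits its minimum where MC = AVC, at Q = 4, giving min AVC = 33 - 8·4 + 4^2 = $17.
With P < min AVC ($13 < $17), every unit sold adds to the loss.
Best response: produce nothing and absorb the $90 fixed cost.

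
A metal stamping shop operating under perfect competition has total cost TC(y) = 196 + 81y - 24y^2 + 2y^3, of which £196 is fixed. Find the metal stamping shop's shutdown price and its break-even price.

Shutdown price = £9; break-even price = £39

Shutdown price = min AVC. AVC = 81 - 24y + 2y^2, with vertex at y = 6 and minimum £9.
ATC = 196/y + 81 - 24y + 2y^2. Setting dATC/dy = −196/y^2 − 24 + 4y = 0 gives y = 7 (since 4·7^3 − 24·7^2 = 196).
min ATC = 196/7 + 81 − 24·7 + 2·7^2 = £39. That is the break-even price.
For £9 ≤ P < £39 the firm produces at a loss; below £9 it shuts down.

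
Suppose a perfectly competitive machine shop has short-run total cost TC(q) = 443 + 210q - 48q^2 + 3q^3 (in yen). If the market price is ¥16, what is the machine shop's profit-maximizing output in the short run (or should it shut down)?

Shut down

From TC, MC = TC'(q) = 210 - 96q + 9q^2 and AVC = VC/q = 210 - 48q + 3q^2.
The AVC parabola has its vertex at q = 48/6 = 8, where AVC = 210 - 48·8 + 3·8^2 = ¥18.
With P < min AVC (¥16 < ¥18), every unit sold adds to the loss.
Best response: produce nothing and absorb the ¥443 fixed cost.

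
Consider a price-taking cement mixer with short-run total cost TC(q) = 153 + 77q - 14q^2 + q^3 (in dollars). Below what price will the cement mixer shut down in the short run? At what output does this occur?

The firm shuts down when price falls below the minimum of average variable cost. AVC = VC/q = 77 - 14q + q^2.
dAVC/dq = -14 + 2q = 0 gives q = 7. min AVC = 77 - 14·7 + 7^2 = 28.
The firm shuts down for any P below $28.

$28 per unit, at q = 7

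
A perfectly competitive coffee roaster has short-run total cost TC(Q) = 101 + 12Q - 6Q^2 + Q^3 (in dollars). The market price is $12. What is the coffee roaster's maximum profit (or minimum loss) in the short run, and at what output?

Profit = -$69 at Q = 4

AVC = 12 - 6Q + Q^2 has its minimum $3 at Q = 3; price $12 clears that bar, so the firm operates.
With MC = 12 - 12Q + 3Q^2, P = MC on the upward-sloping part at Q* = 4.
TR = 12·4 = 48. TC = 101 + 16 = 117. Profit = 48 − 117 = -$69.
That loss of $69 beats the $101 the firm would lose by shutting down; producing recovers $32 of fixed cost.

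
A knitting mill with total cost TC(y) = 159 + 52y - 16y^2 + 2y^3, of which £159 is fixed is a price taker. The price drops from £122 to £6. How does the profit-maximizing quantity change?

AVC = 52 - 16y + 2y^2, minimized at y = 4 where min AVC = £20. MC = 52 - 32y + 6y^2.
At P = £122 ≥ min AVC, set P = MC on the rising branch: y = 7.
At P = £6 < min AVC = £20, price no longer covers variable cost at any output, so the firm shuts down: y = 0.

Output falls from 7 to 0 (the firm shuts down)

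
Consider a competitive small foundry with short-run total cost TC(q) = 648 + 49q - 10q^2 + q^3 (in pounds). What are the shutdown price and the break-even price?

AVC = 49 - 10q + q^2; minimized at q = 5, giving min AVC = £24. That is the shutdown price.
ATC = 648/q + 49 - 10q + q^2. Setting dATC/dq = −648/q^2 − 10 + 2q = 0 gives q = 9 (since 2·9^3 − 10·9^2 = 648).
min ATC = 648/9 + 49 − 10·9 + 9^2 = £112. That is the break-even price.
Between these two prices the firm operates at a loss; above £112 it earns a profit.

Shutdown price = £24; break-even price = £112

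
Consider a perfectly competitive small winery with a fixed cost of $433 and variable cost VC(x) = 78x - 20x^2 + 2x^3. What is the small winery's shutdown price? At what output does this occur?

$28 per unit, at x = 5

The shutdown price is the minimum of AVC. VC = 78x - 20x^2 + 2x^3, so AVC = 78 - 20x + 2x^2.
dAVC/dx = -20 + 4x = 0 gives x = 5. min AVC = 78 - 20·5 + 2·5^2 = 28.
So the shutdown price is $28.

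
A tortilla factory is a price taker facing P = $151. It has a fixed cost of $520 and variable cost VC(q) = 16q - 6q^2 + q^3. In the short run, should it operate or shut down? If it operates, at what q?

Produce at q = 9

From TC, MC = TC'(q) = 16 - 12q + 3q^2 and AVC = VC/q = 16 - 6q + q^2.
AVC hits its minimum where MC = AVC, at q = 3, giving min AVC = 16 - 6·3 + 3^2 = $7.
Since P = $151 ≥ min AVC = $7, price covers variable cost and the firm should produce.
Set P = MC: 151 = 16 - 12q + 3q^2 → -135 - 12q + 3q^2 = 0. The roots are q = -5 and q = 9; the profit-maximizing output is on the rising part of MC, so q* = 9.
Check: AVC at q = 9 is $43 ≤ P, so revenue covers variable cost.
Profit = P·q − TC = 151·9 − 907 = $452.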